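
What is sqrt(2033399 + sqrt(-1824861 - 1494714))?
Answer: sqrt(2033399 + 5*I*sqrt(132783)) ≈ 1426.0 + 0.639*I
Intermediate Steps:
sqrt(2033399 + sqrt(-1824861 - 1494714)) = sqrt(2033399 + sqrt(-3319575)) = sqrt(2033399 + 5*I*sqrt(132783))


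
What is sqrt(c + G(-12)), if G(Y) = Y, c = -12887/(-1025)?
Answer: sqrt(24067)/205 ≈ 0.75676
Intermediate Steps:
c = 12887/1025 (c = -12887*(-1/1025) = 12887/1025 ≈ 12.573)
sqrt(c + G(-12)) = sqrt(12887/1025 - 12) = sqrt(587/1025) = sqrt(24067)/205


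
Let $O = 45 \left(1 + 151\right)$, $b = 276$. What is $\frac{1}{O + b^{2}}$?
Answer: $\frac{1}{83016} \approx 1.2046 \cdot 10^{-5}$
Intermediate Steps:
$O = 6840$ ($O = 45 \cdot 152 = 6840$)
$\frac{1}{O + b^{2}} = \frac{1}{6840 + 276^{2}} = \frac{1}{6840 + 76176} = \frac{1}{83016}$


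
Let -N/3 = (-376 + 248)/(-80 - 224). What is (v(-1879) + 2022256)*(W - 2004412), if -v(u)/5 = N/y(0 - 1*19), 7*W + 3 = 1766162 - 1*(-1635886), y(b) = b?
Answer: -7759416996662344/2527 ≈ -3.0706e+12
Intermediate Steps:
W = 3402045/7 (W = -3/7 + (1766162 - 1*(-1635886))/7 = -3/7 + (1766162 + 1635886)/7 = -3/7 + (⅐)*3402048 = -3/7 + 3402048/7 = 3402045/7 ≈ 4.8601e+5)
N = -24/19 (N = -3*(-376 + 248)/(-80 - 224) = -(-384)/(-304) = -(-384)*(-1)/304 = -3*8/19 = -24/19 ≈ -1.2632)
v(u) = -120/361 (v(u) = -(-120)/(19*(0 - 1*19)) = -(-120)/(19*(0 - 19)) = -(-120)/(19*(-19)) = -(-120)*(-1)/(19*19) = -5*24/361 = -120/361)
(v(-1879) + 2022256)*(W - 2004412) = (-120/361 + 2022256)*(3402045/7 - 2004412) = (730034296/361)*(-10628839/7) = -7759416996662344/2527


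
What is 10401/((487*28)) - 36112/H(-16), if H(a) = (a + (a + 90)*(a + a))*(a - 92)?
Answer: 17074555/27428814 ≈ 0.62250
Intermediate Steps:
H(a) = (-92 + a)*(a + 2*a*(90 + a)) (H(a) = (a + (90 + a)*(2*a))*(-92 + a) = (a + 2*a*(90 + a))*(-92 + a) = (-92 + a)*(a + 2*a*(90 + a)))
10401/((487*28)) - 36112/H(-16) = 10401/((487*28)) - 36112*(-1/(16*(-16652 - 3*(-16) + 2*(-16)**2))) = 10401/13636 - 36112*(-1/(16*(-16652 + 48 + 2*256))) = 10401*(1/13636) - 36112*(-1/(16*(-16652 + 48 + 512))) = 10401/13636 - 36112/((-16*(-16092))) = 10401/13636 - 36112/257472 = 10401/13636 - 36112*1/257472 = 10401/13636 - 2257/16092 = 17074555/27428814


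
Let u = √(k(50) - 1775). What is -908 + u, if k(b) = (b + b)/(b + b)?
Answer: -908 + I*√1774 ≈ -908.0 + 42.119*I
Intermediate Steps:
k(b) = 1 (k(b) = (2*b)/((2*b)) = (2*b)*(1/(2*b)) = 1)
u = I*√1774 (u = √(1 - 1775) = √(-1774) = I*√1774 ≈ 42.119*I)
-908 + u = -908 + I*√1774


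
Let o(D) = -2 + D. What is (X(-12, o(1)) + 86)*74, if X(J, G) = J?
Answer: 5476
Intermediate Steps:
(X(-12, o(1)) + 86)*74 = (-12 + 86)*74 = 74*74 = 5476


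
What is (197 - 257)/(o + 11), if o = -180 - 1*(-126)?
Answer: 60/43 ≈ 1.3953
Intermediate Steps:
o = -54 (o = -180 + 126 = -54)
(197 - 257)/(o + 11) = (197 - 257)/(-54 + 11) = -60/(-43) = -60*(-1/43) = 60/43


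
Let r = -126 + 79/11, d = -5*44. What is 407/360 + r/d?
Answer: 72773/43560 ≈ 1.6706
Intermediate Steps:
d = -220
r = -1307/11 (r = -126 + 79*(1/11) = -126 + 79/11 = -1307/11 ≈ -118.82)
407/360 + r/d = 407/360 - 1307/11/(-220) = 407*(1/360) - 1307/11*(-1/220) = 407/360 + 1307/2420 = 72773/43560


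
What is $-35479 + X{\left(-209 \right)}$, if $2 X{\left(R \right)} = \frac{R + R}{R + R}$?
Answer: $- \frac{70957}{2} \approx -35479.0$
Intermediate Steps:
$X{\left(R \right)} = \frac{1}{2}$ ($X{\left(R \right)} = \frac{\left(R + R\right) \frac{1}{R + R}}{2} = \frac{2 R \frac{1}{2 R}}{2} = \frac{1}{2} \cdot 1 = \frac{1}{2}$)
$-35479 + X{\left(-209 \right)} = -35479 + \frac{1}{2} = - \frac{70957}{2}$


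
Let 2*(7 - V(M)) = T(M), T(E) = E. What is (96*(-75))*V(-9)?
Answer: -82800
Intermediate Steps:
V(M) = 7 - M/2
(96*(-75))*V(-9) = (96*(-75))*(7 - 1/2*(-9)) = -7200*(7 + 9/2) = -7200*23/2 = -82800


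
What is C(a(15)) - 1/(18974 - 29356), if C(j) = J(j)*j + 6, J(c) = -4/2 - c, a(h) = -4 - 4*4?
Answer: -3675227/10382 ≈ -354.00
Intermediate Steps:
a(h) = -20 (a(h) = -4 - 16 = -20)
J(c) = -2 - c (J(c) = -4*½ - c = -2 - c)
C(j) = 6 + j*(-2 - j) (C(j) = (-2 - j)*j + 6 = j*(-2 - j) + 6 = 6 + j*(-2 - j))
C(a(15)) - 1/(18974 - 29356) = (6 - 1*(-20)*(2 - 20)) - 1/(18974 - 29356) = (6 - 1*(-20)*(-18)) - 1/(-10382) = (6 - 360) - 1*(-1/10382) = -354 + 1/10382 = -3675227/10382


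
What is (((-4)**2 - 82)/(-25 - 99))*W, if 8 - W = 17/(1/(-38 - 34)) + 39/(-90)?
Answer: 406703/620 ≈ 655.97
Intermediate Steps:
W = 36973/30 (W = 8 - (17/(1/(-38 - 34)) + 39/(-90)) = 8 - (17/(1/(-72)) + 39*(-1/90)) = 8 - (17/(-1/72) - 13/30) = 8 - (17*(-72) - 13/30) = 8 - (-1224 - 13/30) = 8 - 1*(-36733/30) = 8 + 36733/30 = 36973/30 ≈ 1232.4)
(((-4)**2 - 82)/(-25 - 99))*W = (((-4)**2 - 82)/(-25 - 99))*(36973/30) = ((16 - 82)/(-124))*(36973/30) = -66*(-1/124)*(36973/30) = (33/62)*(36973/30) = 406703/620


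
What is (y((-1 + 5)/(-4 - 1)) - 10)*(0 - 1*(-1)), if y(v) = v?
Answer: -54/5 ≈ -10.800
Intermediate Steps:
(y((-1 + 5)/(-4 - 1)) - 10)*(0 - 1*(-1)) = ((-1 + 5)/(-4 - 1) - 10)*(0 - 1*(-1)) = (4/(-5) - 10)*(0 + 1) = (4*(-⅕) - 10)*1 = (-⅘ - 10)*1 = -54/5*1 = -54/5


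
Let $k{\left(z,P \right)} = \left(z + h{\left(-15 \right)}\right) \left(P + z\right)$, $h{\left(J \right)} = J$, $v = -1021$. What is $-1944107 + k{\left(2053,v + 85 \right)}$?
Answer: $332339$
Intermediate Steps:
$k{\left(z,P \right)} = \left(-15 + z\right) \left(P + z\right)$ ($k{\left(z,P \right)} = \left(z - 15\right) \left(P + z\right) = \left(-15 + z\right) \left(P + z\right)$)
$-1944107 + k{\left(2053,v + 85 \right)} = -1944107 + \left(2053^{2} - 15 \left(-1021 + 85\right) - 30795 + \left(-1021 + 85\right) 2053\right) = -1944107 - -2276446 = -1944107 + \left(4214809 + 14040 - 30795 - 1921608\right) = -1944107 + 2276446 = 332339$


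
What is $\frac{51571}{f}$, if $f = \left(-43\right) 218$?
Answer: $- \frac{51571}{9374} \approx -5.5015$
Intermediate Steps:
$f = -9374$
$\frac{51571}{f} = \frac{51571}{-9374} = 51571 \left(- \frac{1}{9374}\right) = - \frac{51571}{9374}$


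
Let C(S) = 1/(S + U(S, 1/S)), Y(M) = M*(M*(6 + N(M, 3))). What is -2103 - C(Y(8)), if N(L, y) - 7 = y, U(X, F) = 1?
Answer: -2155576/1025 ≈ -2103.0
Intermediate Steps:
N(L, y) = 7 + y
Y(M) = 16*M² (Y(M) = M*(M*(6 + (7 + 3))) = M*(M*(6 + 10)) = M*(M*16) = M*(16*M) = 16*M²)
C(S) = 1/(1 + S) (C(S) = 1/(S + 1) = 1/(1 + S))
-2103 - C(Y(8)) = -2103 - 1/(1 + 16*8²) = -2103 - 1/(1 + 16*64) = -2103 - 1/(1 + 1024) = -2103 - 1/1025 = -2155576/1025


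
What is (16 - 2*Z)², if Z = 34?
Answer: 2704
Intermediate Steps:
(16 - 2*Z)² = (16 - 2*34)² = (16 - 68)² = (-52)² = 2704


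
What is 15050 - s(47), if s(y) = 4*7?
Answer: 15022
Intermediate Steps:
s(y) = 28
15050 - s(47) = 15050 - 1*28 = 15050 - 28 = 15022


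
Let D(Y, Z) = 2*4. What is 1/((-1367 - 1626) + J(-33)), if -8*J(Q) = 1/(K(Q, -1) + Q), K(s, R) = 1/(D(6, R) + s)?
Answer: -6608/19777719 ≈ -0.00033411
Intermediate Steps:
D(Y, Z) = 8
K(s, R) = 1/(8 + s)
J(Q) = -1/(8*(Q + 1/(8 + Q))) (J(Q) = -1/(8*(1/(8 + Q) + Q)) = -1/(8*(Q + 1/(8 + Q))))
1/((-1367 - 1626) + J(-33)) = 1/((-1367 - 1626) + (-8 - 1*(-33))/(8*(1 - 33*(8 - 33)))) = 1/(-2993 + (-8 + 33)/(8*(1 - 33*(-25)))) = 1/(-2993 + (⅛)*25/(1 + 825)) = 1/(-2993 + (⅛)*25/826) = 1/(-2993 + (⅛)*(1/826)*25) = 1/(-2993 + 25/6608) = 1/(-19777719/6608) = -6608/19777719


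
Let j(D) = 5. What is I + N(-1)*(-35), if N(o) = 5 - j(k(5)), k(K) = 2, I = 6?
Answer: 6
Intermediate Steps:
N(o) = 0 (N(o) = 5 - 1*5 = 5 - 5 = 0)
I + N(-1)*(-35) = 6 + 0*(-35) = 6 + 0 = 6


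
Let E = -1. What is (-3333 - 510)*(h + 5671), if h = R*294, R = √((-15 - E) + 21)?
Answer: -21793653 - 1129842*√7 ≈ -2.4783e+7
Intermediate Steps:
R = √7 (R = √((-15 - 1*(-1)) + 21) = √((-15 + 1) + 21) = √(-14 + 21) = √7 ≈ 2.6458)
h = 294*√7 (h = √7*294 = 294*√7 ≈ 777.85)
(-3333 - 510)*(h + 5671) = (-3333 - 510)*(294*√7 + 5671) = -3843*(5671 + 294*√7) = -21793653 - 1129842*√7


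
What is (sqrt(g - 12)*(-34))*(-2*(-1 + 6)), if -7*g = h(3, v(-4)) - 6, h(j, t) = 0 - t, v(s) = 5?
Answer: 340*I*sqrt(511)/7 ≈ 1098.0*I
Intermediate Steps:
h(j, t) = -t
g = 11/7 (g = -(-1*5 - 6)/7 = -(-5 - 6)/7 = -1/7*(-11) = 11/7 ≈ 1.5714)
(sqrt(g - 12)*(-34))*(-2*(-1 + 6)) = (sqrt(11/7 - 12)*(-34))*(-2*(-1 + 6)) = (sqrt(-73/7)*(-34))*(-2*5) = ((I*sqrt(511)/7)*(-34))*(-10) = -34*I*sqrt(511)/7*(-10) = 340*I*sqrt(511)/7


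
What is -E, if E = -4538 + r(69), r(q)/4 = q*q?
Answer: -14506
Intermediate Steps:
r(q) = 4*q² (r(q) = 4*(q*q) = 4*q²)
E = 14506 (E = -4538 + 4*69² = -4538 + 4*4761 = -4538 + 19044 = 14506)
-E = -1*14506 = -14506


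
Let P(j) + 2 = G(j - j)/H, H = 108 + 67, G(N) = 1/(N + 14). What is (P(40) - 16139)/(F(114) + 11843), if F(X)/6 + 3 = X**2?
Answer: -39545449/220012450 ≈ -0.17974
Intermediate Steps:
G(N) = 1/(14 + N)
H = 175
F(X) = -18 + 6*X**2
P(j) = -4899/2450 (P(j) = -2 + 1/((14 + (j - j))*175) = -2 + (1/175)/(14 + 0) = -2 + (1/175)/14 = -2 + (1/14)*(1/175) = -2 + 1/2450 = -4899/2450)
(P(40) - 16139)/(F(114) + 11843) = (-4899/2450 - 16139)/((-18 + 6*114**2) + 11843) = -39545449/(2450*((-18 + 6*12996) + 11843)) = -39545449/(2450*((-18 + 77976) + 11843)) = -39545449/(2450*(77958 + 11843)) = -39545449/2450/89801 = -39545449/2450*1/89801 = -39545449/220012450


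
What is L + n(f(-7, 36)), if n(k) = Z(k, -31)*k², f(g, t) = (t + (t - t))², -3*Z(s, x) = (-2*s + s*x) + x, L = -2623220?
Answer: 23959338508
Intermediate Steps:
Z(s, x) = -x/3 + 2*s/3 - s*x/3 (Z(s, x) = -((-2*s + s*x) + x)/3 = -(x - 2*s + s*x)/3 = -x/3 + 2*s/3 - s*x/3)
f(g, t) = t² (f(g, t) = (t + 0)² = t²)
n(k) = k²*(31/3 + 11*k) (n(k) = (-⅓*(-31) + 2*k/3 - ⅓*k*(-31))*k² = (31/3 + 2*k/3 + 31*k/3)*k² = (31/3 + 11*k)*k² = k²*(31/3 + 11*k))
L + n(f(-7, 36)) = -2623220 + (36²)²*(31 + 33*36²)/3 = -2623220 + (⅓)*1296²*(31 + 33*1296) = -2623220 + (⅓)*1679616*(31 + 42768) = -2623220 + (⅓)*1679616*42799 = -2623220 + 23961961728 = 23959338508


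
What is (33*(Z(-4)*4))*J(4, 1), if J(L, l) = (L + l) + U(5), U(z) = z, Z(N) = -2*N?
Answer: 10560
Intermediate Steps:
J(L, l) = 5 + L + l (J(L, l) = (L + l) + 5 = 5 + L + l)
(33*(Z(-4)*4))*J(4, 1) = (33*(-2*(-4)*4))*(5 + 4 + 1) = (33*(8*4))*10 = (33*32)*10 = 1056*10 = 10560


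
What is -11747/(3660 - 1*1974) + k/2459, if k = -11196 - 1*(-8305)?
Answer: -33760099/4145874 ≈ -8.1431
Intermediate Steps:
k = -2891 (k = -11196 + 8305 = -2891)
-11747/(3660 - 1*1974) + k/2459 = -11747/(3660 - 1*1974) - 2891/2459 = -11747/(3660 - 1974) - 2891*1/2459 = -11747/1686 - 2891/2459 = -33760099/4145874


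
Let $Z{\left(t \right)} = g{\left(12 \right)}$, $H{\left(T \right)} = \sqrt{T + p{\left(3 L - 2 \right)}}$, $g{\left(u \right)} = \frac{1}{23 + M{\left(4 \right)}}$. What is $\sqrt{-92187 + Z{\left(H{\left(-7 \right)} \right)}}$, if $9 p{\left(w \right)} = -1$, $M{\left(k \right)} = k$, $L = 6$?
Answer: $\frac{2 i \sqrt{1866786}}{9} \approx 303.62 i$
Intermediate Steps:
$p{\left(w \right)} = - \frac{1}{9}$ ($p{\left(w \right)} = \frac{1}{9} \left(-1\right) = - \frac{1}{9}$)
$g{\left(u \right)} = \frac{1}{27}$ ($g{\left(u \right)} = \frac{1}{23 + 4} = \frac{1}{27}$)
$H{\left(T \right)} = \sqrt{- \frac{1}{9} + T}$ ($H{\left(T \right)} = \sqrt{T - \frac{1}{9}} = \sqrt{- \frac{1}{9} + T}$)
$Z{\left(t \right)} = \frac{1}{27}$
$\sqrt{-92187 + Z{\left(H{\left(-7 \right)} \right)}} = \sqrt{-92187 + \frac{1}{27}} = \sqrt{- \frac{2489048}{27}} = \frac{2 i \sqrt{1866786}}{9}$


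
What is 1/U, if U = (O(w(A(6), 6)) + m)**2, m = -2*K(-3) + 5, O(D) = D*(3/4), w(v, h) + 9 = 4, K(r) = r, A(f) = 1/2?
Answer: 16/841 ≈ 0.019025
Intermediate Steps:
A(f) = 1/2
w(v, h) = -5 (w(v, h) = -9 + 4 = -5)
O(D) = 3*D/4 (O(D) = D*(3*(1/4)) = D*(3/4) = 3*D/4)
m = 11 (m = -2*(-3) + 5 = 6 + 5 = 11)
U = 841/16 (U = ((3/4)*(-5) + 11)**2 = (-15/4 + 11)**2 = (29/4)**2 = 841/16 ≈ 52.563)
1/U = 1/(841/16) = 16/841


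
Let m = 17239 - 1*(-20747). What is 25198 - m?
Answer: -12788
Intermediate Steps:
m = 37986 (m = 17239 + 20747 = 37986)
25198 - m = 25198 - 1*37986 = 25198 - 37986 = -12788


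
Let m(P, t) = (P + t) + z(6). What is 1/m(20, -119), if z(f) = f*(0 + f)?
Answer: -1/63 ≈ -0.015873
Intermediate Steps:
z(f) = f² (z(f) = f*f = f²)
m(P, t) = 36 + P + t (m(P, t) = (P + t) + 6² = (P + t) + 36 = 36 + P + t)
1/m(20, -119) = 1/(36 + 20 - 119) = 1/(-63) = -1/63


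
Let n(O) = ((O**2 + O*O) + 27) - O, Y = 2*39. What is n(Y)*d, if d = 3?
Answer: 36351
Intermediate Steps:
Y = 78
n(O) = 27 - O + 2*O**2 (n(O) = ((O**2 + O**2) + 27) - O = (2*O**2 + 27) - O = (27 + 2*O**2) - O = 27 - O + 2*O**2)
n(Y)*d = (27 - 1*78 + 2*78**2)*3 = (27 - 78 + 2*6084)*3 = (27 - 78 + 12168)*3 = 12117*3 = 36351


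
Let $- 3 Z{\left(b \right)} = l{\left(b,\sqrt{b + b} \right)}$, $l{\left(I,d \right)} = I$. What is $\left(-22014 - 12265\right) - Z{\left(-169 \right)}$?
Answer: $- \frac{103006}{3} \approx -34335.0$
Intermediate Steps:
$Z{\left(b \right)} = - \frac{b}{3}$
$\left(-22014 - 12265\right) - Z{\left(-169 \right)} = \left(-22014 - 12265\right) - \left(- \frac{1}{3}\right) \left(-169\right) = \left(-22014 - 12265\right) - \frac{169}{3} = -34279 - \frac{169}{3} = - \frac{103006}{3}$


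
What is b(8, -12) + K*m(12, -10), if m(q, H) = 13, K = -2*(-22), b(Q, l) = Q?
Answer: 580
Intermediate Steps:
K = 44
b(8, -12) + K*m(12, -10) = 8 + 44*13 = 8 + 572 = 580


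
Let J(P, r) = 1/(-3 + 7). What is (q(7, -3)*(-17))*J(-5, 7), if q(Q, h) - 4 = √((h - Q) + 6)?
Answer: -17 - 17*I/2 ≈ -17.0 - 8.5*I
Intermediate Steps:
q(Q, h) = 4 + √(6 + h - Q) (q(Q, h) = 4 + √((h - Q) + 6) = 4 + √(6 + h - Q))
J(P, r) = ¼ (J(P, r) = 1/4 = ¼)
(q(7, -3)*(-17))*J(-5, 7) = ((4 + √(6 - 3 - 1*7))*(-17))*(¼) = ((4 + √(6 - 3 - 7))*(-17))*(¼) = ((4 + √(-4))*(-17))*(¼) = ((4 + 2*I)*(-17))*(¼) = (-68 - 34*I)*(¼) = -17 - 17*I/2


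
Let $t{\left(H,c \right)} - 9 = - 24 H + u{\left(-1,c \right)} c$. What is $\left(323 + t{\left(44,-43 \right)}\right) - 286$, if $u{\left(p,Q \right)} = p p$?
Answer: $-1053$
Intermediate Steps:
$u{\left(p,Q \right)} = p^{2}$
$t{\left(H,c \right)} = 9 + c - 24 H$ ($t{\left(H,c \right)} = 9 - \left(24 H - \left(-1\right)^{2} c\right) = 9 - \left(- c + 24 H\right) = 9 + c - 24 H$)
$\left(323 + t{\left(44,-43 \right)}\right) - 286 = \left(323 - 1090\right) - 286 = -767 - 286 = -1053$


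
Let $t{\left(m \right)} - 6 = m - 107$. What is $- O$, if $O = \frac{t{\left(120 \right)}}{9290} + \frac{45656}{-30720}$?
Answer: $\frac{5294507}{3567360} \approx 1.4842$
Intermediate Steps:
$t{\left(m \right)} = -101 + m$ ($t{\left(m \right)} = 6 + \left(m - 107\right) = 6 + \left(-107 + m\right) = -101 + m$)
$O = - \frac{5294507}{3567360}$ ($O = \frac{-101 + 120}{9290} + \frac{45656}{-30720} = 19 \cdot \frac{1}{9290} + 45656 \left(- \frac{1}{30720}\right) = \frac{19}{9290} - \frac{5707}{3840} = - \frac{5294507}{3567360} \approx -1.4842$)
$- O = \left(-1\right) \left(- \frac{5294507}{3567360}\right) = \frac{5294507}{3567360}$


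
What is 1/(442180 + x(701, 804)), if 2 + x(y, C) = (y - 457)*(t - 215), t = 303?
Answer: 1/463650 ≈ 2.1568e-6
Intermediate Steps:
x(y, C) = -40218 + 88*y (x(y, C) = -2 + (y - 457)*(303 - 215) = -2 + (-457 + y)*88 = -2 + (-40216 + 88*y) = -40218 + 88*y)
1/(442180 + x(701, 804)) = 1/(442180 + (-40218 + 88*701)) = 1/(442180 + (-40218 + 61688)) = 1/(442180 + 21470) = 1/463650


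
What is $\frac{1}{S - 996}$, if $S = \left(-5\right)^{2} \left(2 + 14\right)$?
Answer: $- \frac{1}{596} \approx -0.0016779$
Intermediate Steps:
$S = 400$ ($S = 25 \cdot 16 = 400$)
$\frac{1}{S - 996} = \frac{1}{400 - 996} = \frac{1}{-596} = - \frac{1}{596}$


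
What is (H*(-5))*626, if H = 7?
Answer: -21910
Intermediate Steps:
(H*(-5))*626 = (7*(-5))*626 = -35*626 = -21910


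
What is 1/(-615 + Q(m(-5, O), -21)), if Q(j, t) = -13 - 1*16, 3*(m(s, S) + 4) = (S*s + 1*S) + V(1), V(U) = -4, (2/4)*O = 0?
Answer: -1/644 ≈ -0.0015528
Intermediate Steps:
O = 0 (O = 2*0 = 0)
m(s, S) = -16/3 + S/3 + S*s/3 (m(s, S) = -4 + ((S*s + 1*S) - 4)/3 = -4 + ((S*s + S) - 4)/3 = -4 + ((S + S*s) - 4)/3 = -4 + (-4 + S + S*s)/3 = -4 + (-4/3 + S/3 + S*s/3) = -16/3 + S/3 + S*s/3)
Q(j, t) = -29 (Q(j, t) = -13 - 16 = -29)
1/(-615 + Q(m(-5, O), -21)) = 1/(-615 - 29) = 1/(-644) = -1/644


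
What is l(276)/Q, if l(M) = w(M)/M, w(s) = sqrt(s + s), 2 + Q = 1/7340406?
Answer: -1223401*sqrt(138)/337658653 ≈ -0.042563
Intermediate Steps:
Q = -14680811/7340406 (Q = -2 + 1/7340406 = -14680811/7340406 ≈ -2.0000)
w(s) = sqrt(2)*sqrt(s) (w(s) = sqrt(2*s) = sqrt(2)*sqrt(s))
l(M) = sqrt(2)/sqrt(M) (l(M) = (sqrt(2)*sqrt(M))/M = sqrt(2)/sqrt(M))
l(276)/Q = (sqrt(2)/sqrt(276))/(-14680811/7340406) = (sqrt(2)*(sqrt(69)/138))*(-7340406/14680811) = (sqrt(138)/138)*(-7340406/14680811) = -1223401*sqrt(138)/337658653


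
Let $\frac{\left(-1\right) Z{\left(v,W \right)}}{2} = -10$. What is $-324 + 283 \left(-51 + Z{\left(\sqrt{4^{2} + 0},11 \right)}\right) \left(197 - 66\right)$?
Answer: $-1149587$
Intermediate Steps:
$Z{\left(v,W \right)} = 20$ ($Z{\left(v,W \right)} = \left(-2\right) \left(-10\right) = 20$)
$-324 + 283 \left(-51 + Z{\left(\sqrt{4^{2} + 0},11 \right)}\right) \left(197 - 66\right) = -324 + 283 \left(-51 + 20\right) \left(197 - 66\right) = -324 + 283 \left(\left(-31\right) 131\right) = -324 + 283 \left(-4061\right) = -324 - 1149263 = -1149587$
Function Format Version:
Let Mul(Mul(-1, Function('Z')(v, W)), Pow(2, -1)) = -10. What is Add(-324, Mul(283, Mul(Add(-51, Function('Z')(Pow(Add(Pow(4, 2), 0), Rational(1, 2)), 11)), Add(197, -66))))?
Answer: -1149587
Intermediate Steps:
Function('Z')(v, W) = 20 (Function('Z')(v, W) = Mul(-2, -10) = 20)
Add(-324, Mul(283, Mul(Add(-51, Function('Z')(Pow(Add(Pow(4, 2), 0), Rational(1, 2)), 11)), Add(197, -66)))) = Add(-324, Mul(283, Mul(Add(-51, 20), Add(197, -66)))) = Add(-324, Mul(283, Mul(-31, 131))) = Add(-324, Mul(283, -4061)) = Add(-324, -1149263) = -1149587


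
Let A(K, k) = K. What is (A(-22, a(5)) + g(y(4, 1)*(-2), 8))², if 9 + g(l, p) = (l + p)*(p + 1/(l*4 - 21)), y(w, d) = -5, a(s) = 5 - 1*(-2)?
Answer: 4687225/361 ≈ 12984.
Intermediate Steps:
a(s) = 7 (a(s) = 5 + 2 = 7)
g(l, p) = -9 + (l + p)*(p + 1/(-21 + 4*l)) (g(l, p) = -9 + (l + p)*(p + 1/(l*4 - 21)) = -9 + (l + p)*(p + 1/(4*l - 21)) = -9 + (l + p)*(p + 1/(-21 + 4*l)))
(A(-22, a(5)) + g(y(4, 1)*(-2), 8))² = (-22 + (189 + 8 - (-175)*(-2) - 21*8² - 21*(-5*(-2))*8 + 4*(-5*(-2))*8² + 4*8*(-5*(-2))²)/(-21 + 4*(-5*(-2))))² = (-22 + (189 + 8 - 35*10 - 21*64 - 21*10*8 + 4*10*64 + 4*8*10²)/(-21 + 4*10))² = (-22 + (189 + 8 - 350 - 1344 - 1680 + 2560 + 4*8*100)/(-21 + 40))² = (-22 + (189 + 8 - 350 - 1344 - 1680 + 2560 + 3200)/19)² = (-22 + (1/19)*2583)² = (-22 + 2583/19)² = (2165/19)² = 4687225/361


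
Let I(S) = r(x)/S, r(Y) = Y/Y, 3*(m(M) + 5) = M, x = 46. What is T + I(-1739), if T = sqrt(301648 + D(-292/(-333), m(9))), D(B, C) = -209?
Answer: -1/1739 + sqrt(301439) ≈ 549.03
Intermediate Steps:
m(M) = -5 + M/3
r(Y) = 1
I(S) = 1/S
T = sqrt(301439) (T = sqrt(301648 - 209) = sqrt(301439) ≈ 549.03)
T + I(-1739) = sqrt(301439) + 1/(-1739) = sqrt(301439) - 1/1739 = -1/1739 + sqrt(301439)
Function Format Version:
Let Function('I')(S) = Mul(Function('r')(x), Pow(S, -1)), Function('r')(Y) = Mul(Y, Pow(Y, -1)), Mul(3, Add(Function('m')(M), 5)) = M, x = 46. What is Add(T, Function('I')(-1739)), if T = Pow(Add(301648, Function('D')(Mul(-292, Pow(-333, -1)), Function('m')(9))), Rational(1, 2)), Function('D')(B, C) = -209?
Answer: Add(Rational(-1, 1739), Pow(301439, Rational(1, 2))) ≈ 549.03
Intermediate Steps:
Function('m')(M) = Add(-5, Mul(Rational(1, 3), M))
Function('r')(Y) = 1
Function('I')(S) = Pow(S, -1) (Function('I')(S) = Mul(1, Pow(S, -1)) = Pow(S, -1))
T = Pow(301439, Rational(1, 2)) (T = Pow(Add(301648, -209), Rational(1, 2)) = Pow(301439, Rational(1, 2)) ≈ 549.03)
Add(T, Function('I')(-1739)) = Add(Pow(301439, Rational(1, 2)), Pow(-1739, -1)) = Add(Pow(301439, Rational(1, 2)), Rational(-1, 1739)) = Add(Rational(-1, 1739), Pow(301439, Rational(1, 2)))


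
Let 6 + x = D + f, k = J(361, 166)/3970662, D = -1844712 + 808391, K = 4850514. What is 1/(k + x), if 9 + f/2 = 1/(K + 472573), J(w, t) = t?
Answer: -10568089636797/10952186854200600082 ≈ -9.6493e-7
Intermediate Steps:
f = -95815564/5323087 (f = -18 + 2/(4850514 + 472573) = -18 + 2/5323087 = -95815564/5323087 ≈ -18.000)
D = -1036321
k = 83/1985331 (k = 166/3970662 = 166*(1/3970662) = 83/1985331 ≈ 4.1807e-5)
x = -5516554597013/5323087 (x = -6 + (-1036321 - 95815564/5323087) = -6 - 5516522658491/5323087 = -5516554597013/5323087 ≈ -1.0363e+6)
1/(k + x) = 1/(83/1985331 - 5516554597013/5323087) = 1/(-10952186854200600082/10568089636797) = -10568089636797/10952186854200600082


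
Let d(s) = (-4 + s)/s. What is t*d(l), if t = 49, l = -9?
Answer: 637/9 ≈ 70.778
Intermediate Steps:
d(s) = (-4 + s)/s
t*d(l) = 49*((-4 - 9)/(-9)) = 49*(-1/9*(-13)) = 49*(13/9) = 637/9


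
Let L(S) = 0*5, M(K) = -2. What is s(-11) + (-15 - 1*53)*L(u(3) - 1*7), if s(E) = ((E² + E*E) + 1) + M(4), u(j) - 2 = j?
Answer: 241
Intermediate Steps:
u(j) = 2 + j
L(S) = 0
s(E) = -1 + 2*E² (s(E) = ((E² + E*E) + 1) - 2 = ((E² + E²) + 1) - 2 = (2*E² + 1) - 2 = (1 + 2*E²) - 2 = -1 + 2*E²)
s(-11) + (-15 - 1*53)*L(u(3) - 1*7) = (-1 + 2*(-11)²) + (-15 - 1*53)*0 = (-1 + 2*121) + (-15 - 53)*0 = (-1 + 242) - 68*0 = 241 + 0 = 241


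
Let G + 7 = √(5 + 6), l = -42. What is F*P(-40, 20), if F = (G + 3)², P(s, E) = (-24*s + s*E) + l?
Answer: 3186 - 944*√11 ≈ 55.106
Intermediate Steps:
P(s, E) = -42 - 24*s + E*s (P(s, E) = (-24*s + s*E) - 42 = (-24*s + E*s) - 42 = -42 - 24*s + E*s)
G = -7 + √11 (G = -7 + √(5 + 6) = -7 + √11 ≈ -3.6834)
F = (-4 + √11)² (F = ((-7 + √11) + 3)² = (-4 + √11)² ≈ 0.46700)
F*P(-40, 20) = (4 - √11)²*(-42 - 24*(-40) + 20*(-40)) = (4 - √11)²*(-42 + 960 - 800) = (4 - √11)²*118 = 118*(4 - √11)²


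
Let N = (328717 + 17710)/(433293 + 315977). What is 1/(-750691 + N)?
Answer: -749270/562469899143 ≈ -1.3321e-6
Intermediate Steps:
N = 346427/749270 ≈ 0.46235
1/(-750691 + N) = 1/(-750691 + 346427/749270) = 1/(-562469899143/749270) = -749270/562469899143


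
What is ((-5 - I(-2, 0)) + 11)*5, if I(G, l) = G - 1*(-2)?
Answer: 30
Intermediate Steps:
I(G, l) = 2 + G (I(G, l) = G + 2 = 2 + G)
((-5 - I(-2, 0)) + 11)*5 = ((-5 - (2 - 2)) + 11)*5 = ((-5 - 1*0) + 11)*5 = ((-5 + 0) + 11)*5 = (-5 + 11)*5 = 6*5 = 30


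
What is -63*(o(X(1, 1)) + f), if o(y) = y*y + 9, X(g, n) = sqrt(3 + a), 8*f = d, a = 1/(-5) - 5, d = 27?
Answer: -25641/40 ≈ -641.03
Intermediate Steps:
a = -26/5 (a = -1/5 - 5 = -26/5 ≈ -5.2000)
f = 27/8 (f = (1/8)*27 = 27/8 ≈ 3.3750)
X(g, n) = I*sqrt(55)/5 (X(g, n) = sqrt(3 - 26/5) = sqrt(-11/5) = I*sqrt(55)/5)
o(y) = 9 + y**2 (o(y) = y**2 + 9 = 9 + y**2)
-63*(o(X(1, 1)) + f) = -63*((9 + (I*sqrt(55)/5)**2) + 27/8) = -63*((9 - 11/5) + 27/8) = -63*(34/5 + 27/8) = -63*407/40 = -25641/40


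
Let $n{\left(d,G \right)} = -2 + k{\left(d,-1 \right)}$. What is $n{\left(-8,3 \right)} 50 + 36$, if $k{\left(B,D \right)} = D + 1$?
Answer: $-64$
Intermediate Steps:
$k{\left(B,D \right)} = 1 + D$
$n{\left(d,G \right)} = -2$ ($n{\left(d,G \right)} = -2 + \left(1 - 1\right) = -2 + 0 = -2$)
$n{\left(-8,3 \right)} 50 + 36 = \left(-2\right) 50 + 36 = -100 + 36 = -64$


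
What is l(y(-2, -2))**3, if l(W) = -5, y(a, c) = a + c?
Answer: -125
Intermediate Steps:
l(y(-2, -2))**3 = (-5)**3 = -125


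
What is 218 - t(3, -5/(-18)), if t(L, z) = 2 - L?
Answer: 219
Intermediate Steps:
218 - t(3, -5/(-18)) = 218 - (2 - 1*3) = 218 - (2 - 3) = 218 - 1*(-1) = 218 + 1 = 219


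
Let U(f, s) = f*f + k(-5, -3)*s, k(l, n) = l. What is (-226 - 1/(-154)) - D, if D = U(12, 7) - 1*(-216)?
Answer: -84853/154 ≈ -550.99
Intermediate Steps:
U(f, s) = f² - 5*s (U(f, s) = f*f - 5*s = f² - 5*s)
D = 325 (D = (12² - 5*7) - 1*(-216) = (144 - 35) + 216 = 109 + 216 = 325)
(-226 - 1/(-154)) - D = (-226 - 1/(-154)) - 1*325 = (-226 - 1*(-1/154)) - 325 = (-226 + 1/154) - 325 = -34803/154 - 325 = -84853/154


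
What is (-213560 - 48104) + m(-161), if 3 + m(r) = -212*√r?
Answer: -261667 - 212*I*√161 ≈ -2.6167e+5 - 2690.0*I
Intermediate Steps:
m(r) = -3 - 212*√r
(-213560 - 48104) + m(-161) = (-213560 - 48104) + (-3 - 212*I*√161) = -261664 + (-3 - 212*I*√161) = -261667 - 212*I*√161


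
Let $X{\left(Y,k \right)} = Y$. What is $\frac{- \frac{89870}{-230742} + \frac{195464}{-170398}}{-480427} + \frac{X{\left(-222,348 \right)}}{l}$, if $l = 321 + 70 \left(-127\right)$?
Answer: $\frac{1048426452983559709}{40465853412165519327} \approx 0.025909$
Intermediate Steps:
$l = -8569$ ($l = 321 - 8890 = -8569$)
$\frac{- \frac{89870}{-230742} + \frac{195464}{-170398}}{-480427} + \frac{X{\left(-222,348 \right)}}{l} = \frac{- \frac{89870}{-230742} + \frac{195464}{-170398}}{-480427} - \frac{222}{-8569} = \left(\left(-89870\right) \left(- \frac{1}{230742}\right) + 195464 \left(- \frac{1}{170398}\right)\right) \left(- \frac{1}{480427}\right) - - \frac{222}{8569} = \left(\frac{44935}{115371} - \frac{97732}{85199}\right) \left(- \frac{1}{480427}\right) + \frac{222}{8569} = \left(- \frac{7447021507}{9829493829}\right) \left(- \frac{1}{480427}\right) + \frac{222}{8569} = \frac{7447021507}{4722354231784983} + \frac{222}{8569} = \frac{1048426452983559709}{40465853412165519327}$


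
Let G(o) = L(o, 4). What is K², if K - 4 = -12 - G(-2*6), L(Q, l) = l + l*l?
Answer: 784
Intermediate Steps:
L(Q, l) = l + l²
G(o) = 20 (G(o) = 4*(1 + 4) = 4*5 = 20)
K = -28 (K = 4 + (-12 - 1*20) = 4 + (-12 - 20) = 4 - 32 = -28)
K² = (-28)² = 784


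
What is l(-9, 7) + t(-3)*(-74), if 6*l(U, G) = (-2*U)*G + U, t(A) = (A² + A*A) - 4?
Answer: -2033/2 ≈ -1016.5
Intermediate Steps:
t(A) = -4 + 2*A² (t(A) = (A² + A²) - 4 = 2*A² - 4 = -4 + 2*A²)
l(U, G) = U/6 - G*U/3 (l(U, G) = ((-2*U)*G + U)/6 = (-2*G*U + U)/6 = (U - 2*G*U)/6 = U/6 - G*U/3)
l(-9, 7) + t(-3)*(-74) = (⅙)*(-9)*(1 - 2*7) + (-4 + 2*(-3)²)*(-74) = (⅙)*(-9)*(1 - 14) + (-4 + 2*9)*(-74) = (⅙)*(-9)*(-13) + (-4 + 18)*(-74) = 39/2 + 14*(-74) = 39/2 - 1036 = -2033/2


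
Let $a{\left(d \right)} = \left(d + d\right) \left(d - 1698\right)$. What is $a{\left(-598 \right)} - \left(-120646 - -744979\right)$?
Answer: $2121683$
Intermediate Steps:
$a{\left(d \right)} = 2 d \left(-1698 + d\right)$
$a{\left(-598 \right)} - \left(-120646 - -744979\right) = 2 \left(-598\right) \left(-1698 - 598\right) - \left(-120646 - -744979\right) = 2 \left(-598\right) \left(-2296\right) - \left(-120646 + 744979\right) = 2746016 - 624333 = 2121683$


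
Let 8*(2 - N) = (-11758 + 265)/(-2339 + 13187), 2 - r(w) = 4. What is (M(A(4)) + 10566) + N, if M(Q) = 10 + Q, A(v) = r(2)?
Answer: 305946359/28928 ≈ 10576.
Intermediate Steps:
r(w) = -2 (r(w) = 2 - 1*4 = 2 - 4 = -2)
A(v) = -2
N = 61687/28928 (N = 2 - (-11758 + 265)/(8*(-2339 + 13187)) = 2 - (-11493)/(8*10848) = 2 - ⅛*(-3831/3616) = 2 + 3831/28928 = 61687/28928 ≈ 2.1324)
(M(A(4)) + 10566) + N = ((10 - 2) + 10566) + 61687/28928 = (8 + 10566) + 61687/28928 = 10574 + 61687/28928 = 305946359/28928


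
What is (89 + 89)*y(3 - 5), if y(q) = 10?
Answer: 1780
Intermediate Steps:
(89 + 89)*y(3 - 5) = (89 + 89)*10 = 178*10 = 1780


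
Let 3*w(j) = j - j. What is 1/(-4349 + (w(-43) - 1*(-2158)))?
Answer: -1/2191 ≈ -0.00045641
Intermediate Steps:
w(j) = 0 (w(j) = (j - j)/3 = (⅓)*0 = 0)
1/(-4349 + (w(-43) - 1*(-2158))) = 1/(-4349 + (0 - 1*(-2158))) = 1/(-4349 + (0 + 2158)) = 1/(-4349 + 2158) = 1/(-2191) = -1/2191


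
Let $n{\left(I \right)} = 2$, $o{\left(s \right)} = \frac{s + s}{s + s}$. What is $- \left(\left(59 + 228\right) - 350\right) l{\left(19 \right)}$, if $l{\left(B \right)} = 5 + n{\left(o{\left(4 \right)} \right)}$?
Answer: $441$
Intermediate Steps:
$o{\left(s \right)} = 1$ ($o{\left(s \right)} = \frac{2 s}{2 s} = 2 s \frac{1}{2 s} = 1$)
$l{\left(B \right)} = 7$ ($l{\left(B \right)} = 5 + 2 = 7$)
$- \left(\left(59 + 228\right) - 350\right) l{\left(19 \right)} = - \left(\left(59 + 228\right) - 350\right) 7 = - \left(287 - 350\right) 7 = - \left(-63\right) 7 = \left(-1\right) \left(-441\right) = 441$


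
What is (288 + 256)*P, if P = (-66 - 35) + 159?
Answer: 31552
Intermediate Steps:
P = 58 (P = -101 + 159 = 58)
(288 + 256)*P = (288 + 256)*58 = 544*58 = 31552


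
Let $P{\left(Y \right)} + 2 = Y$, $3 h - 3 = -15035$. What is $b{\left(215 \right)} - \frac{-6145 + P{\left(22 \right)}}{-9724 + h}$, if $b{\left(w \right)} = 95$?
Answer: $\frac{4181005}{44204} \approx 94.584$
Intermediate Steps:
$h = - \frac{15032}{3}$ ($h = 1 + \frac{1}{3} \left(-15035\right) = 1 - \frac{15035}{3} = - \frac{15032}{3} \approx -5010.7$)
$P{\left(Y \right)} = -2 + Y$
$b{\left(215 \right)} - \frac{-6145 + P{\left(22 \right)}}{-9724 + h} = 95 - \frac{-6145 + \left(-2 + 22\right)}{-9724 - \frac{15032}{3}} = 95 - \frac{-6145 + 20}{- \frac{44204}{3}} = 95 - \left(-6125\right) \left(- \frac{3}{44204}\right) = 95 - \frac{18375}{44204} = \frac{4181005}{44204}$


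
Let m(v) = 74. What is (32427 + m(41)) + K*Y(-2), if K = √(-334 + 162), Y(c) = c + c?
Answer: 32501 - 8*I*√43 ≈ 32501.0 - 52.46*I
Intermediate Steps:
Y(c) = 2*c
K = 2*I*√43 (K = √(-172) = 2*I*√43 ≈ 13.115*I)
(32427 + m(41)) + K*Y(-2) = (32427 + 74) + (2*I*√43)*(2*(-2)) = 32501 + (2*I*√43)*(-4) = 32501 - 8*I*√43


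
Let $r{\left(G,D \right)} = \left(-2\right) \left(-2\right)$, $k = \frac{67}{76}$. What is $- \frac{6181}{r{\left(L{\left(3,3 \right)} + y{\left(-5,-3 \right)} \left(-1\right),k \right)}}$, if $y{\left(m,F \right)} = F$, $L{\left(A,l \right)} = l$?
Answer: $- \frac{6181}{4} \approx -1545.3$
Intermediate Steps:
$k = \frac{67}{76}$ ($k = 67 \cdot \frac{1}{76} = \frac{67}{76} \approx 0.88158$)
$r{\left(G,D \right)} = 4$
$- \frac{6181}{r{\left(L{\left(3,3 \right)} + y{\left(-5,-3 \right)} \left(-1\right),k \right)}} = - \frac{6181}{4}$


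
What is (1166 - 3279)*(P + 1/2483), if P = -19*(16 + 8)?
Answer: 2392437911/2483 ≈ 9.6353e+5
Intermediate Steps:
P = -456 (P = -19*24 = -456)
(1166 - 3279)*(P + 1/2483) = (1166 - 3279)*(-456 + 1/2483) = -2113*(-456 + 1/2483) = -2113*(-1132247/2483) = 2392437911/2483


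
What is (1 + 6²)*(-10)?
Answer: -370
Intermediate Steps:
(1 + 6²)*(-10) = (1 + 36)*(-10) = 37*(-10) = -370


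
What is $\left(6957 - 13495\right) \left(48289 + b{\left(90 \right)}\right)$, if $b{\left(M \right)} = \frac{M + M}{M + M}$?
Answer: $-315720020$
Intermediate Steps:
$b{\left(M \right)} = 1$ ($b{\left(M \right)} = \frac{2 M}{2 M} = 2 M \frac{1}{2 M} = 1$)
$\left(6957 - 13495\right) \left(48289 + b{\left(90 \right)}\right) = \left(6957 - 13495\right) \left(48289 + 1\right) = \left(-6538\right) 48290 = -315720020$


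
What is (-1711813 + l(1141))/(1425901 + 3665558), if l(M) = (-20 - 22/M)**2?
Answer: -2228055063289/6628473734379 ≈ -0.33613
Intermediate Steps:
(-1711813 + l(1141))/(1425901 + 3665558) = (-1711813 + 4*(11 + 10*1141)**2/1141**2)/(1425901 + 3665558) = (-1711813 + 4*(1/1301881)*(11 + 11410)**2)/5091459 = (-1711813 + 4*(1/1301881)*11421**2)*(1/5091459) = (-1711813 + 4*(1/1301881)*130439241)*(1/5091459) = (-1711813 + 521756964/1301881)*(1/5091459) = -2228055063289/1301881*1/5091459 = -2228055063289/6628473734379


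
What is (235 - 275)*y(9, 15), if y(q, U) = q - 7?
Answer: -80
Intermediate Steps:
y(q, U) = -7 + q
(235 - 275)*y(9, 15) = (235 - 275)*(-7 + 9) = -40*2 = -80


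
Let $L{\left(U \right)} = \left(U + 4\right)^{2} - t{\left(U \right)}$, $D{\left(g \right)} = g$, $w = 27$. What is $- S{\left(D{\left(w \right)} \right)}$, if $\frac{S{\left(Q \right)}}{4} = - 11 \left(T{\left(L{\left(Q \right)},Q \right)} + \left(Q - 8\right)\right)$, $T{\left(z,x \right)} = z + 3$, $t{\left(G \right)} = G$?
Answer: $42064$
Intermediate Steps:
$L{\left(U \right)} = \left(4 + U\right)^{2} - U$ ($L{\left(U \right)} = \left(U + 4\right)^{2} - U = \left(4 + U\right)^{2} - U$)
$T{\left(z,x \right)} = 3 + z$
$S{\left(Q \right)} = 220 - 44 \left(4 + Q\right)^{2}$ ($S{\left(Q \right)} = 4 \left(- 11 \left(\left(3 - \left(Q - \left(4 + Q\right)^{2}\right)\right) + \left(Q - 8\right)\right)\right) = 4 \left(- 11 \left(\left(3 + \left(4 + Q\right)^{2} - Q\right) + \left(Q - 8\right)\right)\right) = 4 \left(- 11 \left(\left(3 + \left(4 + Q\right)^{2} - Q\right) + \left(-8 + Q\right)\right)\right) = 4 \left(- 11 \left(-5 + \left(4 + Q\right)^{2}\right)\right) = 4 \left(55 - 11 \left(4 + Q\right)^{2}\right) = 220 - 44 \left(4 + Q\right)^{2}$)
$- S{\left(D{\left(w \right)} \right)} = - (220 - 44 \left(4 + 27\right)^{2}) = - (220 - 44 \cdot 31^{2}) = - (220 - 42284) = \left(-1\right) \left(-42064\right) = 42064$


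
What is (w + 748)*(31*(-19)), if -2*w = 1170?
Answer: -96007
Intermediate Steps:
w = -585 (w = -½*1170 = -585)
(w + 748)*(31*(-19)) = (-585 + 748)*(31*(-19)) = 163*(-589) = -96007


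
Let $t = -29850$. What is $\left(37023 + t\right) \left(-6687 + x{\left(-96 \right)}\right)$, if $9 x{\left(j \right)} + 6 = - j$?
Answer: $-47894121$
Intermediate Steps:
$x{\left(j \right)} = - \frac{2}{3} - \frac{j}{9}$ ($x{\left(j \right)} = - \frac{2}{3} + \frac{\left(-1\right) j}{9} = - \frac{2}{3} - \frac{j}{9}$)
$\left(37023 + t\right) \left(-6687 + x{\left(-96 \right)}\right) = \left(37023 - 29850\right) \left(-6687 - -10\right) = 7173 \left(-6687 + \left(- \frac{2}{3} + \frac{32}{3}\right)\right) = 7173 \left(-6687 + 10\right) = 7173 \left(-6677\right) = -47894121$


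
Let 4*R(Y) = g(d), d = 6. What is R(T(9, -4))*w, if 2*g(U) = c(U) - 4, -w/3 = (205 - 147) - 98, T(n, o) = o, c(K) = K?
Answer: 30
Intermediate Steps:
w = 120 (w = -3*((205 - 147) - 98) = -3*(58 - 98) = -3*(-40) = 120)
g(U) = -2 + U/2 (g(U) = (U - 4)/2 = (-4 + U)/2 = -2 + U/2)
R(Y) = ¼ (R(Y) = (-2 + (½)*6)/4 = (-2 + 3)/4 = (¼)*1 = ¼)
R(T(9, -4))*w = (¼)*120 = 30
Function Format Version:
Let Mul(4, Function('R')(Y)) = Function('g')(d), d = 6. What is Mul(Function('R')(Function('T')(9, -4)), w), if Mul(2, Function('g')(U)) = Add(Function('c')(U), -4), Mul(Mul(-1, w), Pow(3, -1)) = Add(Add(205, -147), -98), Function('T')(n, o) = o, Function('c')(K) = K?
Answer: 30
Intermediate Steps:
w = 120 (w = Mul(-3, Add(Add(205, -147), -98)) = Mul(-3, Add(58, -98)) = Mul(-3, -40) = 120)
Function('g')(U) = Add(-2, Mul(Rational(1, 2), U)) (Function('g')(U) = Mul(Rational(1, 2), Add(U, -4)) = Mul(Rational(1, 2), Add(-4, U)) = Add(-2, Mul(Rational(1, 2), U)))
Function('R')(Y) = Rational(1, 4) (Function('R')(Y) = Mul(Rational(1, 4), Add(-2, Mul(Rational(1, 2), 6))) = Mul(Rational(1, 4), Add(-2, 3)) = Mul(Rational(1, 4), 1) = Rational(1, 4))
Mul(Function('R')(Function('T')(9, -4)), w) = Mul(Rational(1, 4), 120) = 30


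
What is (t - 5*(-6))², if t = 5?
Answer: 1225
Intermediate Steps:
(t - 5*(-6))² = (5 - 5*(-6))² = (5 + 30)² = 35² = 1225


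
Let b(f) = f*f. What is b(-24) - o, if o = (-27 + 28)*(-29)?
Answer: 605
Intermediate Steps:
b(f) = f**2
o = -29 (o = 1*(-29) = -29)
b(-24) - o = (-24)**2 - 1*(-29) = 576 + 29 = 605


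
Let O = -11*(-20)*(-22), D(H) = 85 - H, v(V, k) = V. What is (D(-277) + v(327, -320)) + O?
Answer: -4151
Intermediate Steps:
O = -4840 (O = 220*(-22) = -4840)
(D(-277) + v(327, -320)) + O = ((85 - 1*(-277)) + 327) - 4840 = ((85 + 277) + 327) - 4840 = (362 + 327) - 4840 = 689 - 4840 = -4151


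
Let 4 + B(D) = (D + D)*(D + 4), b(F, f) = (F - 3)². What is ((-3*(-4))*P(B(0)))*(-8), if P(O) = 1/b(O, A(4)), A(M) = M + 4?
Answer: -96/49 ≈ -1.9592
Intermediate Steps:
A(M) = 4 + M
b(F, f) = (-3 + F)²
B(D) = -4 + 2*D*(4 + D) (B(D) = -4 + (D + D)*(D + 4) = -4 + (2*D)*(4 + D) = -4 + 2*D*(4 + D))
P(O) = (-3 + O)⁻² (P(O) = 1/((-3 + O)²) = (-3 + O)⁻²)
((-3*(-4))*P(B(0)))*(-8) = ((-3*(-4))/(-3 + (-4 + 2*0² + 8*0))²)*(-8) = (12/(-3 + (-4 + 2*0 + 0))²)*(-8) = (12/(-3 + (-4 + 0 + 0))²)*(-8) = (12/(-3 - 4)²)*(-8) = (12/(-7)²)*(-8) = (12*(1/49))*(-8) = (12/49)*(-8) = -96/49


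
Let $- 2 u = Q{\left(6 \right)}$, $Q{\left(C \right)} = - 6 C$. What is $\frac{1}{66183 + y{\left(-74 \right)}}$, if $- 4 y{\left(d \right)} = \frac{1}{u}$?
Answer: $\frac{72}{4765175} \approx 1.511 \cdot 10^{-5}$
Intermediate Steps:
$u = 18$ ($u = - \frac{\left(-6\right) 6}{2} = \left(- \frac{1}{2}\right) \left(-36\right) = 18$)
$y{\left(d \right)} = - \frac{1}{72}$ ($y{\left(d \right)} = - \frac{1}{4 \cdot 18} = \left(- \frac{1}{4}\right) \frac{1}{18} = - \frac{1}{72}$)
$\frac{1}{66183 + y{\left(-74 \right)}} = \frac{1}{66183 - \frac{1}{72}} = \frac{1}{\frac{4765175}{72}} = \frac{72}{4765175}$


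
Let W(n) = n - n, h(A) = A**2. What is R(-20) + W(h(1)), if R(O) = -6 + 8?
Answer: 2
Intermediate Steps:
R(O) = 2
W(n) = 0
R(-20) + W(h(1)) = 2 + 0 = 2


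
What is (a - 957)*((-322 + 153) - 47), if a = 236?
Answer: 155736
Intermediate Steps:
(a - 957)*((-322 + 153) - 47) = (236 - 957)*((-322 + 153) - 47) = -721*(-169 - 47) = -721*(-216) = 155736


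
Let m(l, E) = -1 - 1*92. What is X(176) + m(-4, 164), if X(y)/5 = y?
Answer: 787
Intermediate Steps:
m(l, E) = -93 (m(l, E) = -1 - 92 = -93)
X(y) = 5*y
X(176) + m(-4, 164) = 5*176 - 93 = 880 - 93 = 787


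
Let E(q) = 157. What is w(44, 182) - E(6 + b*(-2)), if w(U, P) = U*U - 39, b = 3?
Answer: 1740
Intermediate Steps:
w(U, P) = -39 + U**2 (w(U, P) = U**2 - 39 = -39 + U**2)
w(44, 182) - E(6 + b*(-2)) = (-39 + 44**2) - 1*157 = (-39 + 1936) - 157 = 1897 - 157 = 1740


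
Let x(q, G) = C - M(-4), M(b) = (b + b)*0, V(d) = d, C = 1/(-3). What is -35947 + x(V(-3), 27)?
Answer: -107842/3 ≈ -35947.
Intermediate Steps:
C = -1/3 ≈ -0.33333
M(b) = 0 (M(b) = (2*b)*0 = 0)
x(q, G) = -1/3 (x(q, G) = -1/3 - 1*0 = -1/3 + 0 = -1/3)
-35947 + x(V(-3), 27) = -35947 - 1/3 = -107842/3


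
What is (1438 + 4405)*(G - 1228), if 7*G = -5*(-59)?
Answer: -48502743/7 ≈ -6.9290e+6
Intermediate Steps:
G = 295/7 (G = (-5*(-59))/7 = (⅐)*295 = 295/7 ≈ 42.143)
(1438 + 4405)*(G - 1228) = (1438 + 4405)*(295/7 - 1228) = 5843*(-8301/7) = -48502743/7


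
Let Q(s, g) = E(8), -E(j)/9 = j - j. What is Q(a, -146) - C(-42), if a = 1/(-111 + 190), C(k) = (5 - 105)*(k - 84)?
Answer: -12600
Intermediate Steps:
E(j) = 0 (E(j) = -9*(j - j) = -9*0 = 0)
C(k) = 8400 - 100*k (C(k) = -100*(-84 + k) = 8400 - 100*k)
a = 1/79 ≈ 0.012658
Q(s, g) = 0
Q(a, -146) - C(-42) = 0 - (8400 - 100*(-42)) = 0 - (8400 + 4200) = 0 - 1*12600 = 0 - 12600 = -12600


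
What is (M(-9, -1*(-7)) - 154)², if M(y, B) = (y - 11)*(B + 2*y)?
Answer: 4356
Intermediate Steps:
M(y, B) = (-11 + y)*(B + 2*y)
(M(-9, -1*(-7)) - 154)² = ((-22*(-9) - (-11)*(-7) + 2*(-9)² - 1*(-7)*(-9)) - 154)² = ((198 - 11*7 + 2*81 + 7*(-9)) - 154)² = ((198 - 77 + 162 - 63) - 154)² = (220 - 154)² = 66² = 4356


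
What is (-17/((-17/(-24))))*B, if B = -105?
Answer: 2520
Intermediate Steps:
(-17/((-17/(-24))))*B = -17/((-17/(-24)))*(-105) = -17/((-17*(-1/24)))*(-105) = -17/17/24*(-105) = -17*24/17*(-105) = -24*(-105) = 2520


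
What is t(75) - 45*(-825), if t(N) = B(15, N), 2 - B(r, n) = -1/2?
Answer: 74255/2 ≈ 37128.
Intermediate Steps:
B(r, n) = 5/2 (B(r, n) = 2 - (-1)/2 = 2 - 1*(-½) = 2 + ½ = 5/2)
t(N) = 5/2
t(75) - 45*(-825) = 5/2 - 45*(-825) = 5/2 + 37125 = 74255/2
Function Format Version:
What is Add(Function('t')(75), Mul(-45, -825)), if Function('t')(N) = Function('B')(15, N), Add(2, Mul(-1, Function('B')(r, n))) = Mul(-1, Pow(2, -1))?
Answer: Rational(74255, 2) ≈ 37128.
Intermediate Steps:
Function('B')(r, n) = Rational(5, 2) (Function('B')(r, n) = Add(2, Mul(-1, Mul(-1, Pow(2, -1)))) = Add(2, Mul(-1, Mul(-1, Rational(1, 2)))) = Add(2, Mul(-1, Rational(-1, 2))) = Add(2, Rational(1, 2)) = Rational(5, 2))
Function('t')(N) = Rational(5, 2)
Add(Function('t')(75), Mul(-45, -825)) = Add(Rational(5, 2), Mul(-45, -825)) = Add(Rational(5, 2), 37125) = Rational(74255, 2)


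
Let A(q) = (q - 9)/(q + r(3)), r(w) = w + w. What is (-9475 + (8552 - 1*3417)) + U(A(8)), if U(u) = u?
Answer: -60761/14 ≈ -4340.1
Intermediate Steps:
r(w) = 2*w
A(q) = (-9 + q)/(6 + q) (A(q) = (q - 9)/(q + 2*3) = (-9 + q)/(q + 6) = (-9 + q)/(6 + q))
(-9475 + (8552 - 1*3417)) + U(A(8)) = (-9475 + (8552 - 1*3417)) + (-9 + 8)/(6 + 8) = (-9475 + (8552 - 3417)) - 1/14 = (-9475 + 5135) + (1/14)*(-1) = -4340 - 1/14 = -60761/14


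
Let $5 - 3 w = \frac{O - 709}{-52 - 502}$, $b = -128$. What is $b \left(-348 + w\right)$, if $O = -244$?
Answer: $\frac{36899776}{831} \approx 44404.0$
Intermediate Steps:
$w = \frac{1817}{1662}$ ($w = \frac{5}{3} - \frac{\left(-244 - 709\right) \frac{1}{-52 - 502}}{3} = \frac{5}{3} - \frac{\left(-953\right) \frac{1}{-554}}{3} = \frac{5}{3} - \frac{\left(-953\right) \left(- \frac{1}{554}\right)}{3} = \frac{5}{3} - \frac{953}{1662} = \frac{1817}{1662} \approx 1.0933$)
$b \left(-348 + w\right) = - 128 \left(-348 + \frac{1817}{1662}\right) = \left(-128\right) \left(- \frac{576559}{1662}\right) = \frac{36899776}{831}$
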